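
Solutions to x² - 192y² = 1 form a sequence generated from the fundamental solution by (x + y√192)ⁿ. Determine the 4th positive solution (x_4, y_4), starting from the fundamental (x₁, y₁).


Step 1: Find the fundamental solution (x₁, y₁) of x² - 192y² = 1.
  Expand √192 as a continued fraction. a₀ = ⌊√192⌋ = 13; iterate m_{k+1} = d_k·a_k − m_k, d_{k+1} = (192 − m_{k+1}²)/d_k, a_{k+1} = ⌊(a₀ + m_{k+1})/d_{k+1}⌋ (starting m₀ = 0, d₀ = 1), with convergents p_k = a_k·p_{k-1} + p_{k-2}, q_k = a_k·q_{k-1} + q_{k-2} (p₋₁ = 1, q₋₁ = 0):
  k = 0: a₀ = 13; p₀/q₀ = 13/1; p₀² − 192·q₀² = 169 − 192 = -23.
  k = 1: m = 13, d = 23, a = ⌊(13 + 13)/23⌋ = 1; p/q = (1·13 + 1)/(1·1 + 0) = 14/1; p² − 192·q² = 196 − 192 = 4.
  k = 2: m = 10, d = 4, a = ⌊(13 + 10)/4⌋ = 5; p/q = (5·14 + 13)/(5·1 + 1) = 83/6; p² − 192·q² = 6889 − 6912 = -23.
  k = 3: m = 10, d = 23, a = ⌊(13 + 10)/23⌋ = 1; p/q = (1·83 + 14)/(1·6 + 1) = 97/7; p² − 192·q² = 9409 − 9408 = 1.
  The first convergent with p² − 192·q² = 1 gives the fundamental solution (x₁, y₁) = (97, 7).
Step 2: Apply the recurrence (x_{n+1}, y_{n+1}) = (x₁x_n + 192y₁y_n, x₁y_n + y₁x_n) repeatedly.
  From (x_1, y_1) = (97, 7): x_2 = 97·97 + 192·7·7 = 18817; y_2 = 97·7 + 7·97 = 1358.
  From (x_2, y_2) = (18817, 1358): x_3 = 97·18817 + 192·7·1358 = 3650401; y_3 = 97·1358 + 7·18817 = 263445.
  From (x_3, y_3) = (3650401, 263445): x_4 = 97·3650401 + 192·7·263445 = 708158977; y_4 = 97·263445 + 7·3650401 = 51106972.
Step 3: Verify x_4² - 192·y_4² = 501489136705686529 - 501489136705686528 = 1 (should be 1). ✓

(x_1, y_1) = (97, 7); (x_4, y_4) = (708158977, 51106972).


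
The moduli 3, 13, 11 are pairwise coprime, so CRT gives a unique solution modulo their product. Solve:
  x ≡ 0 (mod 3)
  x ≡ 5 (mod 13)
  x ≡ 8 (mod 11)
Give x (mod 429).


Moduli 3, 13, 11 are pairwise coprime; by CRT there is a unique solution modulo M = 3 · 13 · 11 = 429.
Solve pairwise, accumulating the modulus:
  Start with x ≡ 0 (mod 3).
  Combine with x ≡ 5 (mod 13): since gcd(3, 13) = 1, we get a unique residue mod 39.
    Write x = 0 + 3·t and substitute into x ≡ 5 (mod 13): 3·t ≡ 5 − 0 = 5 (mod 13).
    The inverse of 3 mod 13 is 9 (since 3·9 = 27 = 2·13 + 1), so t ≡ 9·5 = 45 ≡ 6 (mod 13).
    Then x = 0 + 3·6 = 18, valid modulo lcm(3, 13) = 39: x ≡ 18 (mod 39).
  Combine with x ≡ 8 (mod 11): since gcd(39, 11) = 1, we get a unique residue mod 429.
    Write x = 18 + 39·t and substitute into x ≡ 8 (mod 11): 39·t ≡ 8 − 18 = -10 (mod 11).
    Reduce coefficients mod 11: 6·t ≡ 1 (mod 11).
    The inverse of 6 mod 11 is 2 (since 6·2 = 12 = 1·11 + 1), so t ≡ 2·1 = 2 ≡ 2 (mod 11).
    Then x = 18 + 39·2 = 96, valid modulo lcm(39, 11) = 429: x ≡ 96 (mod 429).
Verify: 96 mod 3 = 0 ✓, 96 mod 13 = 5 ✓, 96 mod 11 = 8 ✓.

x ≡ 96 (mod 429).


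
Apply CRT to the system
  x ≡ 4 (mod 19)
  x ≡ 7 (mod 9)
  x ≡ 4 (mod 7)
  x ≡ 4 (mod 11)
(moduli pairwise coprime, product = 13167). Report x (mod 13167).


Product of moduli M = 19 · 9 · 7 · 11 = 13167.
Merge one congruence at a time:
  Start: x ≡ 4 (mod 19).
  Combine with x ≡ 7 (mod 9); new modulus lcm = 171.
    Write x = 4 + 19·t and substitute into x ≡ 7 (mod 9): 19·t ≡ 7 − 4 = 3 (mod 9).
    Reduce coefficients mod 9: 1·t ≡ 3 (mod 9).
    So t ≡ 3 (mod 9).
    Then x = 4 + 19·3 = 61, valid modulo lcm(19, 9) = 171: x ≡ 61 (mod 171).
  Combine with x ≡ 4 (mod 7); new modulus lcm = 1197.
    Write x = 61 + 171·t and substitute into x ≡ 4 (mod 7): 171·t ≡ 4 − 61 = -57 (mod 7).
    Reduce coefficients mod 7: 3·t ≡ 6 (mod 7).
    The inverse of 3 mod 7 is 5 (since 3·5 = 15 = 2·7 + 1), so t ≡ 5·6 = 30 ≡ 2 (mod 7).
    Then x = 61 + 171·2 = 403, valid modulo lcm(171, 7) = 1197: x ≡ 403 (mod 1197).
  Combine with x ≡ 4 (mod 11); new modulus lcm = 13167.
    Write x = 403 + 1197·t and substitute into x ≡ 4 (mod 11): 1197·t ≡ 4 − 403 = -399 (mod 11).
    Reduce coefficients mod 11: 9·t ≡ 8 (mod 11).
    The inverse of 9 mod 11 is 5 (since 9·5 = 45 = 4·11 + 1), so t ≡ 5·8 = 40 ≡ 7 (mod 11).
    Then x = 403 + 1197·7 = 8782, valid modulo lcm(1197, 11) = 13167: x ≡ 8782 (mod 13167).
Verify against each original: 8782 mod 19 = 4, 8782 mod 9 = 7, 8782 mod 7 = 4, 8782 mod 11 = 4.

x ≡ 8782 (mod 13167).


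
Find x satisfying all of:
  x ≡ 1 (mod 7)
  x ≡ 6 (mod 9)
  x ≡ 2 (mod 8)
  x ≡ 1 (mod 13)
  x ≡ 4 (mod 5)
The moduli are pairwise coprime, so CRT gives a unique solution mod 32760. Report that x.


Product of moduli M = 7 · 9 · 8 · 13 · 5 = 32760.
Merge one congruence at a time:
  Start: x ≡ 1 (mod 7).
  Combine with x ≡ 6 (mod 9); new modulus lcm = 63.
    Write x = 1 + 7·t and substitute into x ≡ 6 (mod 9): 7·t ≡ 6 − 1 = 5 (mod 9).
    The inverse of 7 mod 9 is 4 (since 7·4 = 28 = 3·9 + 1), so t ≡ 4·5 = 20 ≡ 2 (mod 9).
    Then x = 1 + 7·2 = 15, valid modulo lcm(7, 9) = 63: x ≡ 15 (mod 63).
  Combine with x ≡ 2 (mod 8); new modulus lcm = 504.
    Write x = 15 + 63·t and substitute into x ≡ 2 (mod 8): 63·t ≡ 2 − 15 = -13 (mod 8).
    Reduce coefficients mod 8: 7·t ≡ 3 (mod 8).
    The inverse of 7 mod 8 is 7 (since 7·7 = 49 = 6·8 + 1), so t ≡ 7·3 = 21 ≡ 5 (mod 8).
    Then x = 15 + 63·5 = 330, valid modulo lcm(63, 8) = 504: x ≡ 330 (mod 504).
  Combine with x ≡ 1 (mod 13); new modulus lcm = 6552.
    Write x = 330 + 504·t and substitute into x ≡ 1 (mod 13): 504·t ≡ 1 − 330 = -329 (mod 13).
    Reduce coefficients mod 13: 10·t ≡ 9 (mod 13).
    The inverse of 10 mod 13 is 4 (since 10·4 = 40 = 3·13 + 1), so t ≡ 4·9 = 36 ≡ 10 (mod 13).
    Then x = 330 + 504·10 = 5370, valid modulo lcm(504, 13) = 6552: x ≡ 5370 (mod 6552).
  Combine with x ≡ 4 (mod 5); new modulus lcm = 32760.
    Write x = 5370 + 6552·t and substitute into x ≡ 4 (mod 5): 6552·t ≡ 4 − 5370 = -5366 (mod 5).
    Reduce coefficients mod 5: 2·t ≡ 4 (mod 5).
    The inverse of 2 mod 5 is 3 (since 2·3 = 6 = 1·5 + 1), so t ≡ 3·4 = 12 ≡ 2 (mod 5).
    Then x = 5370 + 6552·2 = 18474, valid modulo lcm(6552, 5) = 32760: x ≡ 18474 (mod 32760).
Verify against each original: 18474 mod 7 = 1, 18474 mod 9 = 6, 18474 mod 8 = 2, 18474 mod 13 = 1, 18474 mod 5 = 4.

x ≡ 18474 (mod 32760).


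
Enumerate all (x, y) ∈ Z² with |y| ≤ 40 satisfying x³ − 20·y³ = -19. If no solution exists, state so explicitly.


The equation is x³ - 20y³ = -19. For fixed y, x³ = 20·y³ − 19, so a solution requires the RHS to be a perfect cube.
Strategy: iterate y from -40 to 40, compute RHS = 20·y³ − 19, and check whether it is a (positive or negative) perfect cube.
Check small values of y:
  y = 0: RHS = -19 is not a perfect cube.
  y = 1: RHS = 1 = (1)³ ⇒ x = 1 works.
  y = -1: RHS = -39 is not a perfect cube.
  y = 2: RHS = 141 is not a perfect cube.
  y = -2: RHS = -179 is not a perfect cube.
  y = 3: RHS = 521 is not a perfect cube.
  y = -3: RHS = -559 is not a perfect cube.
Continuing the search up to |y| = 40 finds no further solutions beyond those listed.
Collected solutions: (1, 1).

Solutions (with |y| ≤ 40): (1, 1).


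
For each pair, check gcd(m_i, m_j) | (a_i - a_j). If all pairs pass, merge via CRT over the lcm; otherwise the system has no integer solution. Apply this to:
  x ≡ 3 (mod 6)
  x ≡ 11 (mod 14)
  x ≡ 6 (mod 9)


Moduli 6, 14, 9 are not pairwise coprime, so CRT works modulo lcm(m_i) when all pairwise compatibility conditions hold.
Pairwise compatibility: gcd(m_i, m_j) must divide a_i - a_j for every pair.
Merge one congruence at a time:
  Start: x ≡ 3 (mod 6).
  Combine with x ≡ 11 (mod 14): gcd(6, 14) = 2; 11 - 3 = 8, which IS divisible by 2, so compatible.
    Write x = 3 + 6·t and substitute into x ≡ 11 (mod 14): 6·t ≡ 11 − 3 = 8 (mod 14).
    Divide the congruence (and modulus) by g = 2: 3·t ≡ 4 (mod 7).
    The inverse of 3 mod 7 is 5 (since 3·5 = 15 = 2·7 + 1), so t ≡ 5·4 = 20 ≡ 6 (mod 7).
    Then x = 3 + 6·6 = 39, valid modulo lcm(6, 14) = 42: x ≡ 39 (mod 42).
  Combine with x ≡ 6 (mod 9): gcd(42, 9) = 3; 6 - 39 = -33, which IS divisible by 3, so compatible.
    Write x = 39 + 42·t and substitute into x ≡ 6 (mod 9): 42·t ≡ 6 − 39 = -33 (mod 9).
    Divide the congruence (and modulus) by g = 3: 14·t ≡ -11 (mod 3).
    Reduce coefficients mod 3: 2·t ≡ 1 (mod 3).
    The inverse of 2 mod 3 is 2 (since 2·2 = 4 = 1·3 + 1), so t ≡ 2·1 = 2 ≡ 2 (mod 3).
    Then x = 39 + 42·2 = 123, valid modulo lcm(42, 9) = 126: x ≡ 123 (mod 126).
Verify: 123 mod 6 = 3, 123 mod 14 = 11, 123 mod 9 = 6.

x ≡ 123 (mod 126).


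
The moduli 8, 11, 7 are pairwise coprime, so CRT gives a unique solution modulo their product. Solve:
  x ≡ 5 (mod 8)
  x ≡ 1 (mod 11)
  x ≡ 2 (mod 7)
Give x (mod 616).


Moduli 8, 11, 7 are pairwise coprime; by CRT there is a unique solution modulo M = 8 · 11 · 7 = 616.
Solve pairwise, accumulating the modulus:
  Start with x ≡ 5 (mod 8).
  Combine with x ≡ 1 (mod 11): since gcd(8, 11) = 1, we get a unique residue mod 88.
    Write x = 5 + 8·t and substitute into x ≡ 1 (mod 11): 8·t ≡ 1 − 5 = -4 (mod 11).
    Reduce coefficients mod 11: 8·t ≡ 7 (mod 11).
    The inverse of 8 mod 11 is 7 (since 8·7 = 56 = 5·11 + 1), so t ≡ 7·7 = 49 ≡ 5 (mod 11).
    Then x = 5 + 8·5 = 45, valid modulo lcm(8, 11) = 88: x ≡ 45 (mod 88).
  Combine with x ≡ 2 (mod 7): since gcd(88, 7) = 1, we get a unique residue mod 616.
    Write x = 45 + 88·t and substitute into x ≡ 2 (mod 7): 88·t ≡ 2 − 45 = -43 (mod 7).
    Reduce coefficients mod 7: 4·t ≡ 6 (mod 7).
    The inverse of 4 mod 7 is 2 (since 4·2 = 8 = 1·7 + 1), so t ≡ 2·6 = 12 ≡ 5 (mod 7).
    Then x = 45 + 88·5 = 485, valid modulo lcm(88, 7) = 616: x ≡ 485 (mod 616).
Verify: 485 mod 8 = 5 ✓, 485 mod 11 = 1 ✓, 485 mod 7 = 2 ✓.

x ≡ 485 (mod 616).


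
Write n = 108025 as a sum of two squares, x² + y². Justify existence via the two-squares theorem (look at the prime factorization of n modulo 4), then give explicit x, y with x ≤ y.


Step 1: Factor n = 108025 = 5^2 · 29 · 149.
Step 2: Check the mod-4 condition on each prime factor: 5 ≡ 1 (mod 4), exponent 2; 29 ≡ 1 (mod 4), exponent 1; 149 ≡ 1 (mod 4), exponent 1.
All primes ≡ 3 (mod 4) appear to even exponent (or don't appear), so by the two-squares theorem n IS expressible as a sum of two squares.
Step 3: Build a representation. Group n = k² · m with k = 5 and m = 29 · 149 = 4321 (a product of primes ≡ 1 (mod 4)); a representation of m scales to one of n via (k·x)² + (k·y)² = k²(x² + y²). Each prime p ≡ 1 (mod 4) is itself a sum of two squares; find a² by testing p − a² for a perfect square:
  29: 29 − 1² = 28, 29 − 2² = 25 = 5² ⇒ 29 = 2² + 5².
  149: 149 − 1² = 148, 149 − 2² = 145, 149 − 3² = 140, 149 − 4² = 133, 149 − 5² = 124, 149 − 6² = 113, 149 − 7² = 100 = 10² ⇒ 149 = 7² + 10².
  Combine using the Brahmagupta–Fibonacci identity (a² + b²)(c² + d²) = (ac − bd)² + (ad + bc)² = (ac + bd)² + (ad − bc)²:
  29 · 149 = 4321: from (2² + 5²)(7² + 10²), take (2·7 − 5·10, 2·10 + 5·7) = (14 − 50, 20 + 35) = (-36, 55); dropping signs (only squares matter) gives (36, 55); check 36² + 55² = 1296 + 3025 = 4321 ✓.
  Scale by k = 5: (5·36, 5·55) = (180, 275).
Step 4: Order so x ≤ y and verify: 180² + 275² = 32400 + 75625 = 108025 = n. ✓

n = 108025 = 180² + 275² (one valid representation with x ≤ y).


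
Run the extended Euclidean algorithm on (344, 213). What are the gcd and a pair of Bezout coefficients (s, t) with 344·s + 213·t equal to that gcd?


Euclidean algorithm on (344, 213) — divide until remainder is 0:
  344 = 1 · 213 + 131
  213 = 1 · 131 + 82
  131 = 1 · 82 + 49
  82 = 1 · 49 + 33
  49 = 1 · 33 + 16
  33 = 2 · 16 + 1
  16 = 16 · 1 + 0
gcd(344, 213) = 1.
Track Bezout coefficients alongside the remainders: start with r₀ = 344 = a·1 + b·0 (s = 1, t = 0) and r₁ = 213 = a·0 + b·1 (s = 0, t = 1); each new remainder r_{k+1} = r_{k-1} − q_k·r_k inherits s_{k+1} = s_{k-1} − q_k·s_k, t_{k+1} = t_{k-1} − q_k·t_k, so r_k = a·s_k + b·t_k at every step:
  q = 1: r = 131, s = 1 − 1·0 = 1, t = 0 − 1·1 = -1  (check: 344·1 + 213·(-1) = 131)
  q = 1: r = 82, s = 0 − 1·1 = -1, t = 1 − 1·(-1) = 2  (check: 344·(-1) + 213·2 = 82)
  q = 1: r = 49, s = 1 − 1·(-1) = 2, t = -1 − 1·2 = -3  (check: 344·2 + 213·(-3) = 49)
  q = 1: r = 33, s = -1 − 1·2 = -3, t = 2 − 1·(-3) = 5  (check: 344·(-3) + 213·5 = 33)
  q = 1: r = 16, s = 2 − 1·(-3) = 5, t = -3 − 1·5 = -8  (check: 344·5 + 213·(-8) = 16)
  q = 2: r = 1, s = -3 − 2·5 = -13, t = 5 − 2·(-8) = 21  (check: 344·(-13) + 213·21 = 1)
The row with r = 1 (the gcd) gives the Bezout coefficients s = -13, t = 21.
Result: 344 · (-13) + 213 · (21) = 1.

gcd(344, 213) = 1; s = -13, t = 21 (check: 344·(-13) + 213·21 = 1).


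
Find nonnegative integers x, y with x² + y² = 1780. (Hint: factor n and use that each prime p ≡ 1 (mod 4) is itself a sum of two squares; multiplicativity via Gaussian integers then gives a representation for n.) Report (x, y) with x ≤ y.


Step 1: Factor n = 1780 = 2^2 · 5 · 89.
Step 2: Check the mod-4 condition on each prime factor: 2 = 2 (special); 5 ≡ 1 (mod 4), exponent 1; 89 ≡ 1 (mod 4), exponent 1.
All primes ≡ 3 (mod 4) appear to even exponent (or don't appear), so by the two-squares theorem n IS expressible as a sum of two squares.
Step 3: Build a representation. Group n = k² · m with k = 2 and m = 5 · 89 = 445 (a product of primes ≡ 1 (mod 4)); a representation of m scales to one of n via (k·x)² + (k·y)² = k²(x² + y²). Each prime p ≡ 1 (mod 4) is itself a sum of two squares; find a² by testing p − a² for a perfect square:
  5: 5 − 1² = 4 = 2² ⇒ 5 = 1² + 2².
  89: 89 − 1² = 88, 89 − 2² = 85, 89 − 3² = 80, 89 − 4² = 73, 89 − 5² = 64 = 8² ⇒ 89 = 5² + 8².
  Combine using the Brahmagupta–Fibonacci identity (a² + b²)(c² + d²) = (ac − bd)² + (ad + bc)² = (ac + bd)² + (ad − bc)²:
  5 · 89 = 445: from (1² + 2²)(5² + 8²), take (1·5 − 2·8, 1·8 + 2·5) = (5 − 16, 8 + 10) = (-11, 18); dropping signs (only squares matter) gives (11, 18); check 11² + 18² = 121 + 324 = 445 ✓.
  Scale by k = 2: (2·11, 2·18) = (22, 36).
Step 4: Order so x ≤ y and verify: 22² + 36² = 484 + 1296 = 1780 = n. ✓

n = 1780 = 22² + 36² (one valid representation with x ≤ y).


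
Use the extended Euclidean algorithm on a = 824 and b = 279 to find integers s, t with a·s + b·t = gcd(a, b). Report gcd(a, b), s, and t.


Euclidean algorithm on (824, 279) — divide until remainder is 0:
  824 = 2 · 279 + 266
  279 = 1 · 266 + 13
  266 = 20 · 13 + 6
  13 = 2 · 6 + 1
  6 = 6 · 1 + 0
gcd(824, 279) = 1.
Track Bezout coefficients alongside the remainders: start with r₀ = 824 = a·1 + b·0 (s = 1, t = 0) and r₁ = 279 = a·0 + b·1 (s = 0, t = 1); each new remainder r_{k+1} = r_{k-1} − q_k·r_k inherits s_{k+1} = s_{k-1} − q_k·s_k, t_{k+1} = t_{k-1} − q_k·t_k, so r_k = a·s_k + b·t_k at every step:
  q = 2: r = 266, s = 1 − 2·0 = 1, t = 0 − 2·1 = -2  (check: 824·1 + 279·(-2) = 266)
  q = 1: r = 13, s = 0 − 1·1 = -1, t = 1 − 1·(-2) = 3  (check: 824·(-1) + 279·3 = 13)
  q = 20: r = 6, s = 1 − 20·(-1) = 21, t = -2 − 20·3 = -62  (check: 824·21 + 279·(-62) = 6)
  q = 2: r = 1, s = -1 − 2·21 = -43, t = 3 − 2·(-62) = 127  (check: 824·(-43) + 279·127 = 1)
The row with r = 1 (the gcd) gives the Bezout coefficients s = -43, t = 127.
Result: 824 · (-43) + 279 · (127) = 1.

gcd(824, 279) = 1; s = -43, t = 127 (check: 824·(-43) + 279·127 = 1).


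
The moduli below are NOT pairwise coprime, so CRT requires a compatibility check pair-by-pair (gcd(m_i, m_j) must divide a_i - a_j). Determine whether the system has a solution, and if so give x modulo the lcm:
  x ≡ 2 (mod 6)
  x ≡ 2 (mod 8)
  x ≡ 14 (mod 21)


Moduli 6, 8, 21 are not pairwise coprime, so CRT works modulo lcm(m_i) when all pairwise compatibility conditions hold.
Pairwise compatibility: gcd(m_i, m_j) must divide a_i - a_j for every pair.
Merge one congruence at a time:
  Start: x ≡ 2 (mod 6).
  Combine with x ≡ 2 (mod 8): gcd(6, 8) = 2; 2 - 2 = 0, which IS divisible by 2, so compatible.
    Write x = 2 + 6·t and substitute into x ≡ 2 (mod 8): 6·t ≡ 2 − 2 = 0 (mod 8).
    Divide the congruence (and modulus) by g = 2: 3·t ≡ 0 (mod 4).
    The inverse of 3 mod 4 is 3 (since 3·3 = 9 = 2·4 + 1), so t ≡ 3·0 = 0 ≡ 0 (mod 4).
    Then x = 2 + 6·0 = 2, valid modulo lcm(6, 8) = 24: x ≡ 2 (mod 24).
  Combine with x ≡ 14 (mod 21): gcd(24, 21) = 3; 14 - 2 = 12, which IS divisible by 3, so compatible.
    Write x = 2 + 24·t and substitute into x ≡ 14 (mod 21): 24·t ≡ 14 − 2 = 12 (mod 21).
    Divide the congruence (and modulus) by g = 3: 8·t ≡ 4 (mod 7).
    Reduce coefficients mod 7: 1·t ≡ 4 (mod 7).
    So t ≡ 4 (mod 7).
    Then x = 2 + 24·4 = 98, valid modulo lcm(24, 21) = 168: x ≡ 98 (mod 168).
Verify: 98 mod 6 = 2, 98 mod 8 = 2, 98 mod 21 = 14.

x ≡ 98 (mod 168).


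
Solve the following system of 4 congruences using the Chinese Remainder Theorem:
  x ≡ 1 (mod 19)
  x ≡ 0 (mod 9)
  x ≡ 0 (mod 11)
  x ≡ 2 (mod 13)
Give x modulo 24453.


Product of moduli M = 19 · 9 · 11 · 13 = 24453.
Merge one congruence at a time:
  Start: x ≡ 1 (mod 19).
  Combine with x ≡ 0 (mod 9); new modulus lcm = 171.
    Write x = 1 + 19·t and substitute into x ≡ 0 (mod 9): 19·t ≡ 0 − 1 = -1 (mod 9).
    Reduce coefficients mod 9: 1·t ≡ 8 (mod 9).
    So t ≡ 8 (mod 9).
    Then x = 1 + 19·8 = 153, valid modulo lcm(19, 9) = 171: x ≡ 153 (mod 171).
  Combine with x ≡ 0 (mod 11); new modulus lcm = 1881.
    Write x = 153 + 171·t and substitute into x ≡ 0 (mod 11): 171·t ≡ 0 − 153 = -153 (mod 11).
    Reduce coefficients mod 11: 6·t ≡ 1 (mod 11).
    The inverse of 6 mod 11 is 2 (since 6·2 = 12 = 1·11 + 1), so t ≡ 2·1 = 2 ≡ 2 (mod 11).
    Then x = 153 + 171·2 = 495, valid modulo lcm(171, 11) = 1881: x ≡ 495 (mod 1881).
  Combine with x ≡ 2 (mod 13); new modulus lcm = 24453.
    Write x = 495 + 1881·t and substitute into x ≡ 2 (mod 13): 1881·t ≡ 2 − 495 = -493 (mod 13).
    Reduce coefficients mod 13: 9·t ≡ 1 (mod 13).
    The inverse of 9 mod 13 is 3 (since 9·3 = 27 = 2·13 + 1), so t ≡ 3·1 = 3 ≡ 3 (mod 13).
    Then x = 495 + 1881·3 = 6138, valid modulo lcm(1881, 13) = 24453: x ≡ 6138 (mod 24453).
Verify against each original: 6138 mod 19 = 1, 6138 mod 9 = 0, 6138 mod 11 = 0, 6138 mod 13 = 2.

x ≡ 6138 (mod 24453).


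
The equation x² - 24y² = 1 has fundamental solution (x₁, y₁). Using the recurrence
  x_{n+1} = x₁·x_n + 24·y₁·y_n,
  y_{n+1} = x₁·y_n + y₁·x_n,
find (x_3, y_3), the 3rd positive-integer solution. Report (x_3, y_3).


Step 1: Find the fundamental solution (x₁, y₁) of x² - 24y² = 1.
  Expand √24 as a continued fraction. a₀ = ⌊√24⌋ = 4; iterate m_{k+1} = d_k·a_k − m_k, d_{k+1} = (24 − m_{k+1}²)/d_k, a_{k+1} = ⌊(a₀ + m_{k+1})/d_{k+1}⌋ (starting m₀ = 0, d₀ = 1), with convergents p_k = a_k·p_{k-1} + p_{k-2}, q_k = a_k·q_{k-1} + q_{k-2} (p₋₁ = 1, q₋₁ = 0):
  k = 0: a₀ = 4; p₀/q₀ = 4/1; p₀² − 24·q₀² = 16 − 24 = -8.
  k = 1: m = 4, d = 8, a = ⌊(4 + 4)/8⌋ = 1; p/q = (1·4 + 1)/(1·1 + 0) = 5/1; p² − 24·q² = 25 − 24 = 1.
  The first convergent with p² − 24·q² = 1 gives the fundamental solution (x₁, y₁) = (5, 1).
Step 2: Apply the recurrence (x_{n+1}, y_{n+1}) = (x₁x_n + 24y₁y_n, x₁y_n + y₁x_n) repeatedly.
  From (x_1, y_1) = (5, 1): x_2 = 5·5 + 24·1·1 = 49; y_2 = 5·1 + 1·5 = 10.
  From (x_2, y_2) = (49, 10): x_3 = 5·49 + 24·1·10 = 485; y_3 = 5·10 + 1·49 = 99.
Step 3: Verify x_3² - 24·y_3² = 235225 - 235224 = 1 (should be 1). ✓

(x_1, y_1) = (5, 1); (x_3, y_3) = (485, 99).


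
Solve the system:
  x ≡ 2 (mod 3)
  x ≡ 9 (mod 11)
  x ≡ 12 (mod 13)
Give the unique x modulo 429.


Moduli 3, 11, 13 are pairwise coprime; by CRT there is a unique solution modulo M = 3 · 11 · 13 = 429.
Solve pairwise, accumulating the modulus:
  Start with x ≡ 2 (mod 3).
  Combine with x ≡ 9 (mod 11): since gcd(3, 11) = 1, we get a unique residue mod 33.
    Write x = 2 + 3·t and substitute into x ≡ 9 (mod 11): 3·t ≡ 9 − 2 = 7 (mod 11).
    The inverse of 3 mod 11 is 4 (since 3·4 = 12 = 1·11 + 1), so t ≡ 4·7 = 28 ≡ 6 (mod 11).
    Then x = 2 + 3·6 = 20, valid modulo lcm(3, 11) = 33: x ≡ 20 (mod 33).
  Combine with x ≡ 12 (mod 13): since gcd(33, 13) = 1, we get a unique residue mod 429.
    Write x = 20 + 33·t and substitute into x ≡ 12 (mod 13): 33·t ≡ 12 − 20 = -8 (mod 13).
    Reduce coefficients mod 13: 7·t ≡ 5 (mod 13).
    The inverse of 7 mod 13 is 2 (since 7·2 = 14 = 1·13 + 1), so t ≡ 2·5 = 10 ≡ 10 (mod 13).
    Then x = 20 + 33·10 = 350, valid modulo lcm(33, 13) = 429: x ≡ 350 (mod 429).
Verify: 350 mod 3 = 2 ✓, 350 mod 11 = 9 ✓, 350 mod 13 = 12 ✓.

x ≡ 350 (mod 429).


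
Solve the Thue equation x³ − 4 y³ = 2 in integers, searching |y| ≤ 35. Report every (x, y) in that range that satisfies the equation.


The equation is x³ - 4y³ = 2. For fixed y, x³ = 4·y³ + 2, so a solution requires the RHS to be a perfect cube.
Strategy: iterate y from -35 to 35, compute RHS = 4·y³ + 2, and check whether it is a (positive or negative) perfect cube.
Check small values of y:
  y = 0: RHS = 2 is not a perfect cube.
  y = 1: RHS = 6 is not a perfect cube.
  y = -1: RHS = -2 is not a perfect cube.
  y = 2: RHS = 34 is not a perfect cube.
  y = -2: RHS = -30 is not a perfect cube.
  y = 3: RHS = 110 is not a perfect cube.
  y = -3: RHS = -106 is not a perfect cube.
Continuing the search up to |y| = 35 finds no solutions either.
No (x, y) in the scanned range satisfies the equation.

No integer solutions with |y| ≤ 35.


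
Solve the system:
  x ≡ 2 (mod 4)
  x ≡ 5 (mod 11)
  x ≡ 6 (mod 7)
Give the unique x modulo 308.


Moduli 4, 11, 7 are pairwise coprime; by CRT there is a unique solution modulo M = 4 · 11 · 7 = 308.
Solve pairwise, accumulating the modulus:
  Start with x ≡ 2 (mod 4).
  Combine with x ≡ 5 (mod 11): since gcd(4, 11) = 1, we get a unique residue mod 44.
    Write x = 2 + 4·t and substitute into x ≡ 5 (mod 11): 4·t ≡ 5 − 2 = 3 (mod 11).
    The inverse of 4 mod 11 is 3 (since 4·3 = 12 = 1·11 + 1), so t ≡ 3·3 = 9 ≡ 9 (mod 11).
    Then x = 2 + 4·9 = 38, valid modulo lcm(4, 11) = 44: x ≡ 38 (mod 44).
  Combine with x ≡ 6 (mod 7): since gcd(44, 7) = 1, we get a unique residue mod 308.
    Write x = 38 + 44·t and substitute into x ≡ 6 (mod 7): 44·t ≡ 6 − 38 = -32 (mod 7).
    Reduce coefficients mod 7: 2·t ≡ 3 (mod 7).
    The inverse of 2 mod 7 is 4 (since 2·4 = 8 = 1·7 + 1), so t ≡ 4·3 = 12 ≡ 5 (mod 7).
    Then x = 38 + 44·5 = 258, valid modulo lcm(44, 7) = 308: x ≡ 258 (mod 308).
Verify: 258 mod 4 = 2 ✓, 258 mod 11 = 5 ✓, 258 mod 7 = 6 ✓.

x ≡ 258 (mod 308).


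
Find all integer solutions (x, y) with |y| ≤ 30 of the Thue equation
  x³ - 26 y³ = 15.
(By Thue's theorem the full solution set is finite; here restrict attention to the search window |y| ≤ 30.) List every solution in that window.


The equation is x³ - 26y³ = 15. For fixed y, x³ = 26·y³ + 15, so a solution requires the RHS to be a perfect cube.
Strategy: iterate y from -30 to 30, compute RHS = 26·y³ + 15, and check whether it is a (positive or negative) perfect cube.
Check small values of y:
  y = 0: RHS = 15 is not a perfect cube.
  y = 1: RHS = 41 is not a perfect cube.
  y = -1: RHS = -11 is not a perfect cube.
  y = 2: RHS = 223 is not a perfect cube.
  y = -2: RHS = -193 is not a perfect cube.
  y = 3: RHS = 717 is not a perfect cube.
  y = -3: RHS = -687 is not a perfect cube.
Continuing the search up to |y| = 30 finds no solutions either.
No (x, y) in the scanned range satisfies the equation.

No integer solutions with |y| ≤ 30.


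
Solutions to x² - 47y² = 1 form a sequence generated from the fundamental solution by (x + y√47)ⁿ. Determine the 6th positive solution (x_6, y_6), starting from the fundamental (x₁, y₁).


Step 1: Find the fundamental solution (x₁, y₁) of x² - 47y² = 1.
  Expand √47 as a continued fraction. a₀ = ⌊√47⌋ = 6; iterate m_{k+1} = d_k·a_k − m_k, d_{k+1} = (47 − m_{k+1}²)/d_k, a_{k+1} = ⌊(a₀ + m_{k+1})/d_{k+1}⌋ (starting m₀ = 0, d₀ = 1), with convergents p_k = a_k·p_{k-1} + p_{k-2}, q_k = a_k·q_{k-1} + q_{k-2} (p₋₁ = 1, q₋₁ = 0):
  k = 0: a₀ = 6; p₀/q₀ = 6/1; p₀² − 47·q₀² = 36 − 47 = -11.
  k = 1: m = 6, d = 11, a = ⌊(6 + 6)/11⌋ = 1; p/q = (1·6 + 1)/(1·1 + 0) = 7/1; p² − 47·q² = 49 − 47 = 2.
  k = 2: m = 5, d = 2, a = ⌊(6 + 5)/2⌋ = 5; p/q = (5·7 + 6)/(5·1 + 1) = 41/6; p² − 47·q² = 1681 − 1692 = -11.
  k = 3: m = 5, d = 11, a = ⌊(6 + 5)/11⌋ = 1; p/q = (1·41 + 7)/(1·6 + 1) = 48/7; p² − 47·q² = 2304 − 2303 = 1.
  The first convergent with p² − 47·q² = 1 gives the fundamental solution (x₁, y₁) = (48, 7).
Step 2: Apply the recurrence (x_{n+1}, y_{n+1}) = (x₁x_n + 47y₁y_n, x₁y_n + y₁x_n) repeatedly.
  From (x_1, y_1) = (48, 7): x_2 = 48·48 + 47·7·7 = 4607; y_2 = 48·7 + 7·48 = 672.
  From (x_2, y_2) = (4607, 672): x_3 = 48·4607 + 47·7·672 = 442224; y_3 = 48·672 + 7·4607 = 64505.
  From (x_3, y_3) = (442224, 64505): x_4 = 48·442224 + 47·7·64505 = 42448897; y_4 = 48·64505 + 7·442224 = 6191808.
  From (x_4, y_4) = (42448897, 6191808): x_5 = 48·42448897 + 47·7·6191808 = 4074651888; y_5 = 48·6191808 + 7·42448897 = 594349063.
  From (x_5, y_5) = (4074651888, 594349063): x_6 = 48·4074651888 + 47·7·594349063 = 391124132351; y_6 = 48·594349063 + 7·4074651888 = 57051318240.
Step 3: Verify x_6² - 47·y_6² = 152978086907322564787201 - 152978086907322564787200 = 1 (should be 1). ✓

(x_1, y_1) = (48, 7); (x_6, y_6) = (391124132351, 57051318240).


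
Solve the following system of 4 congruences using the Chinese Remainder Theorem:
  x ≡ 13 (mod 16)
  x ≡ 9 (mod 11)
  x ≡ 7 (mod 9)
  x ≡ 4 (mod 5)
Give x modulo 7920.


Product of moduli M = 16 · 11 · 9 · 5 = 7920.
Merge one congruence at a time:
  Start: x ≡ 13 (mod 16).
  Combine with x ≡ 9 (mod 11); new modulus lcm = 176.
    Write x = 13 + 16·t and substitute into x ≡ 9 (mod 11): 16·t ≡ 9 − 13 = -4 (mod 11).
    Reduce coefficients mod 11: 5·t ≡ 7 (mod 11).
    The inverse of 5 mod 11 is 9 (since 5·9 = 45 = 4·11 + 1), so t ≡ 9·7 = 63 ≡ 8 (mod 11).
    Then x = 13 + 16·8 = 141, valid modulo lcm(16, 11) = 176: x ≡ 141 (mod 176).
  Combine with x ≡ 7 (mod 9); new modulus lcm = 1584.
    Write x = 141 + 176·t and substitute into x ≡ 7 (mod 9): 176·t ≡ 7 − 141 = -134 (mod 9).
    Reduce coefficients mod 9: 5·t ≡ 1 (mod 9).
    The inverse of 5 mod 9 is 2 (since 5·2 = 10 = 1·9 + 1), so t ≡ 2·1 = 2 ≡ 2 (mod 9).
    Then x = 141 + 176·2 = 493, valid modulo lcm(176, 9) = 1584: x ≡ 493 (mod 1584).
  Combine with x ≡ 4 (mod 5); new modulus lcm = 7920.
    Write x = 493 + 1584·t and substitute into x ≡ 4 (mod 5): 1584·t ≡ 4 − 493 = -489 (mod 5).
    Reduce coefficients mod 5: 4·t ≡ 1 (mod 5).
    The inverse of 4 mod 5 is 4 (since 4·4 = 16 = 3·5 + 1), so t ≡ 4·1 = 4 ≡ 4 (mod 5).
    Then x = 493 + 1584·4 = 6829, valid modulo lcm(1584, 5) = 7920: x ≡ 6829 (mod 7920).
Verify against each original: 6829 mod 16 = 13, 6829 mod 11 = 9, 6829 mod 9 = 7, 6829 mod 5 = 4.

x ≡ 6829 (mod 7920).


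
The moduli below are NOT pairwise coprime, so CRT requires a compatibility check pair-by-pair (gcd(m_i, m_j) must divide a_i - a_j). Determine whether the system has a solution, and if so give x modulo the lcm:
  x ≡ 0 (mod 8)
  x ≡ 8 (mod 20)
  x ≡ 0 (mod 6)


Moduli 8, 20, 6 are not pairwise coprime, so CRT works modulo lcm(m_i) when all pairwise compatibility conditions hold.
Pairwise compatibility: gcd(m_i, m_j) must divide a_i - a_j for every pair.
Merge one congruence at a time:
  Start: x ≡ 0 (mod 8).
  Combine with x ≡ 8 (mod 20): gcd(8, 20) = 4; 8 - 0 = 8, which IS divisible by 4, so compatible.
    Write x = 0 + 8·t and substitute into x ≡ 8 (mod 20): 8·t ≡ 8 − 0 = 8 (mod 20).
    Divide the congruence (and modulus) by g = 4: 2·t ≡ 2 (mod 5).
    The inverse of 2 mod 5 is 3 (since 2·3 = 6 = 1·5 + 1), so t ≡ 3·2 = 6 ≡ 1 (mod 5).
    Then x = 0 + 8·1 = 8, valid modulo lcm(8, 20) = 40: x ≡ 8 (mod 40).
  Combine with x ≡ 0 (mod 6): gcd(40, 6) = 2; 0 - 8 = -8, which IS divisible by 2, so compatible.
    Write x = 8 + 40·t and substitute into x ≡ 0 (mod 6): 40·t ≡ 0 − 8 = -8 (mod 6).
    Divide the congruence (and modulus) by g = 2: 20·t ≡ -4 (mod 3).
    Reduce coefficients mod 3: 2·t ≡ 2 (mod 3).
    The inverse of 2 mod 3 is 2 (since 2·2 = 4 = 1·3 + 1), so t ≡ 2·2 = 4 ≡ 1 (mod 3).
    Then x = 8 + 40·1 = 48, valid modulo lcm(40, 6) = 120: x ≡ 48 (mod 120).
Verify: 48 mod 8 = 0, 48 mod 20 = 8, 48 mod 6 = 0.

x ≡ 48 (mod 120).


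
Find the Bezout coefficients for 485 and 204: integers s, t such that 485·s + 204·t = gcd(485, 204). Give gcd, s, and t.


Euclidean algorithm on (485, 204) — divide until remainder is 0:
  485 = 2 · 204 + 77
  204 = 2 · 77 + 50
  77 = 1 · 50 + 27
  50 = 1 · 27 + 23
  27 = 1 · 23 + 4
  23 = 5 · 4 + 3
  4 = 1 · 3 + 1
  3 = 3 · 1 + 0
gcd(485, 204) = 1.
Track Bezout coefficients alongside the remainders: start with r₀ = 485 = a·1 + b·0 (s = 1, t = 0) and r₁ = 204 = a·0 + b·1 (s = 0, t = 1); each new remainder r_{k+1} = r_{k-1} − q_k·r_k inherits s_{k+1} = s_{k-1} − q_k·s_k, t_{k+1} = t_{k-1} − q_k·t_k, so r_k = a·s_k + b·t_k at every step:
  q = 2: r = 77, s = 1 − 2·0 = 1, t = 0 − 2·1 = -2  (check: 485·1 + 204·(-2) = 77)
  q = 2: r = 50, s = 0 − 2·1 = -2, t = 1 − 2·(-2) = 5  (check: 485·(-2) + 204·5 = 50)
  q = 1: r = 27, s = 1 − 1·(-2) = 3, t = -2 − 1·5 = -7  (check: 485·3 + 204·(-7) = 27)
  q = 1: r = 23, s = -2 − 1·3 = -5, t = 5 − 1·(-7) = 12  (check: 485·(-5) + 204·12 = 23)
  q = 1: r = 4, s = 3 − 1·(-5) = 8, t = -7 − 1·12 = -19  (check: 485·8 + 204·(-19) = 4)
  q = 5: r = 3, s = -5 − 5·8 = -45, t = 12 − 5·(-19) = 107  (check: 485·(-45) + 204·107 = 3)
  q = 1: r = 1, s = 8 − 1·(-45) = 53, t = -19 − 1·107 = -126  (check: 485·53 + 204·(-126) = 1)
The row with r = 1 (the gcd) gives the Bezout coefficients s = 53, t = -126.
Result: 485 · (53) + 204 · (-126) = 1.

gcd(485, 204) = 1; s = 53, t = -126 (check: 485·53 + 204·(-126) = 1).


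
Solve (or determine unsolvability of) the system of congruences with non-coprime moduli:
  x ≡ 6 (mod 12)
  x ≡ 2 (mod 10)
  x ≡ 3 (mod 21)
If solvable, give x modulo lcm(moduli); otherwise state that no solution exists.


Moduli 12, 10, 21 are not pairwise coprime, so CRT works modulo lcm(m_i) when all pairwise compatibility conditions hold.
Pairwise compatibility: gcd(m_i, m_j) must divide a_i - a_j for every pair.
Merge one congruence at a time:
  Start: x ≡ 6 (mod 12).
  Combine with x ≡ 2 (mod 10): gcd(12, 10) = 2; 2 - 6 = -4, which IS divisible by 2, so compatible.
    Write x = 6 + 12·t and substitute into x ≡ 2 (mod 10): 12·t ≡ 2 − 6 = -4 (mod 10).
    Divide the congruence (and modulus) by g = 2: 6·t ≡ -2 (mod 5).
    Reduce coefficients mod 5: 1·t ≡ 3 (mod 5).
    So t ≡ 3 (mod 5).
    Then x = 6 + 12·3 = 42, valid modulo lcm(12, 10) = 60: x ≡ 42 (mod 60).
  Combine with x ≡ 3 (mod 21): gcd(60, 21) = 3; 3 - 42 = -39, which IS divisible by 3, so compatible.
    Write x = 42 + 60·t and substitute into x ≡ 3 (mod 21): 60·t ≡ 3 − 42 = -39 (mod 21).
    Divide the congruence (and modulus) by g = 3: 20·t ≡ -13 (mod 7).
    Reduce coefficients mod 7: 6·t ≡ 1 (mod 7).
    The inverse of 6 mod 7 is 6 (since 6·6 = 36 = 5·7 + 1), so t ≡ 6·1 = 6 ≡ 6 (mod 7).
    Then x = 42 + 60·6 = 402, valid modulo lcm(60, 21) = 420: x ≡ 402 (mod 420).
Verify: 402 mod 12 = 6, 402 mod 10 = 2, 402 mod 21 = 3.

x ≡ 402 (mod 420).


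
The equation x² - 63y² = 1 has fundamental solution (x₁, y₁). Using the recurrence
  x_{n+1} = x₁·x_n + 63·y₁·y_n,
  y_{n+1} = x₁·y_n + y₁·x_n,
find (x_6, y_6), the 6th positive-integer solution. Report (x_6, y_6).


Step 1: Find the fundamental solution (x₁, y₁) of x² - 63y² = 1.
  Expand √63 as a continued fraction. a₀ = ⌊√63⌋ = 7; iterate m_{k+1} = d_k·a_k − m_k, d_{k+1} = (63 − m_{k+1}²)/d_k, a_{k+1} = ⌊(a₀ + m_{k+1})/d_{k+1}⌋ (starting m₀ = 0, d₀ = 1), with convergents p_k = a_k·p_{k-1} + p_{k-2}, q_k = a_k·q_{k-1} + q_{k-2} (p₋₁ = 1, q₋₁ = 0):
  k = 0: a₀ = 7; p₀/q₀ = 7/1; p₀² − 63·q₀² = 49 − 63 = -14.
  k = 1: m = 7, d = 14, a = ⌊(7 + 7)/14⌋ = 1; p/q = (1·7 + 1)/(1·1 + 0) = 8/1; p² − 63·q² = 64 − 63 = 1.
  The first convergent with p² − 63·q² = 1 gives the fundamental solution (x₁, y₁) = (8, 1).
Step 2: Apply the recurrence (x_{n+1}, y_{n+1}) = (x₁x_n + 63y₁y_n, x₁y_n + y₁x_n) repeatedly.
  From (x_1, y_1) = (8, 1): x_2 = 8·8 + 63·1·1 = 127; y_2 = 8·1 + 1·8 = 16.
  From (x_2, y_2) = (127, 16): x_3 = 8·127 + 63·1·16 = 2024; y_3 = 8·16 + 1·127 = 255.
  From (x_3, y_3) = (2024, 255): x_4 = 8·2024 + 63·1·255 = 32257; y_4 = 8·255 + 1·2024 = 4064.
  From (x_4, y_4) = (32257, 4064): x_5 = 8·32257 + 63·1·4064 = 514088; y_5 = 8·4064 + 1·32257 = 64769.
  From (x_5, y_5) = (514088, 64769): x_6 = 8·514088 + 63·1·64769 = 8193151; y_6 = 8·64769 + 1·514088 = 1032240.
Step 3: Verify x_6² - 63·y_6² = 67127723308801 - 67127723308800 = 1 (should be 1). ✓

(x_1, y_1) = (8, 1); (x_6, y_6) = (8193151, 1032240).


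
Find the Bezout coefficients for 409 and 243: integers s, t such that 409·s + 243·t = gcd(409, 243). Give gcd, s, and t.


Euclidean algorithm on (409, 243) — divide until remainder is 0:
  409 = 1 · 243 + 166
  243 = 1 · 166 + 77
  166 = 2 · 77 + 12
  77 = 6 · 12 + 5
  12 = 2 · 5 + 2
  5 = 2 · 2 + 1
  2 = 2 · 1 + 0
gcd(409, 243) = 1.
Track Bezout coefficients alongside the remainders: start with r₀ = 409 = a·1 + b·0 (s = 1, t = 0) and r₁ = 243 = a·0 + b·1 (s = 0, t = 1); each new remainder r_{k+1} = r_{k-1} − q_k·r_k inherits s_{k+1} = s_{k-1} − q_k·s_k, t_{k+1} = t_{k-1} − q_k·t_k, so r_k = a·s_k + b·t_k at every step:
  q = 1: r = 166, s = 1 − 1·0 = 1, t = 0 − 1·1 = -1  (check: 409·1 + 243·(-1) = 166)
  q = 1: r = 77, s = 0 − 1·1 = -1, t = 1 − 1·(-1) = 2  (check: 409·(-1) + 243·2 = 77)
  q = 2: r = 12, s = 1 − 2·(-1) = 3, t = -1 − 2·2 = -5  (check: 409·3 + 243·(-5) = 12)
  q = 6: r = 5, s = -1 − 6·3 = -19, t = 2 − 6·(-5) = 32  (check: 409·(-19) + 243·32 = 5)
  q = 2: r = 2, s = 3 − 2·(-19) = 41, t = -5 − 2·32 = -69  (check: 409·41 + 243·(-69) = 2)
  q = 2: r = 1, s = -19 − 2·41 = -101, t = 32 − 2·(-69) = 170  (check: 409·(-101) + 243·170 = 1)
The row with r = 1 (the gcd) gives the Bezout coefficients s = -101, t = 170.
Result: 409 · (-101) + 243 · (170) = 1.

gcd(409, 243) = 1; s = -101, t = 170 (check: 409·(-101) + 243·170 = 1).


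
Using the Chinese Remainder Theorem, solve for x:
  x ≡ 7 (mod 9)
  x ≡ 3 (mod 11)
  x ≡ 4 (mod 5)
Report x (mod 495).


Moduli 9, 11, 5 are pairwise coprime; by CRT there is a unique solution modulo M = 9 · 11 · 5 = 495.
Solve pairwise, accumulating the modulus:
  Start with x ≡ 7 (mod 9).
  Combine with x ≡ 3 (mod 11): since gcd(9, 11) = 1, we get a unique residue mod 99.
    Write x = 7 + 9·t and substitute into x ≡ 3 (mod 11): 9·t ≡ 3 − 7 = -4 (mod 11).
    Reduce coefficients mod 11: 9·t ≡ 7 (mod 11).
    The inverse of 9 mod 11 is 5 (since 9·5 = 45 = 4·11 + 1), so t ≡ 5·7 = 35 ≡ 2 (mod 11).
    Then x = 7 + 9·2 = 25, valid modulo lcm(9, 11) = 99: x ≡ 25 (mod 99).
  Combine with x ≡ 4 (mod 5): since gcd(99, 5) = 1, we get a unique residue mod 495.
    Write x = 25 + 99·t and substitute into x ≡ 4 (mod 5): 99·t ≡ 4 − 25 = -21 (mod 5).
    Reduce coefficients mod 5: 4·t ≡ 4 (mod 5).
    The inverse of 4 mod 5 is 4 (since 4·4 = 16 = 3·5 + 1), so t ≡ 4·4 = 16 ≡ 1 (mod 5).
    Then x = 25 + 99·1 = 124, valid modulo lcm(99, 5) = 495: x ≡ 124 (mod 495).
Verify: 124 mod 9 = 7 ✓, 124 mod 11 = 3 ✓, 124 mod 5 = 4 ✓.

x ≡ 124 (mod 495).


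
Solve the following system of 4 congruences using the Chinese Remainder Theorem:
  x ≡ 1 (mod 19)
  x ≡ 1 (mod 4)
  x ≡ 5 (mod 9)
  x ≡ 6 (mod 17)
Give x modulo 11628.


Product of moduli M = 19 · 4 · 9 · 17 = 11628.
Merge one congruence at a time:
  Start: x ≡ 1 (mod 19).
  Combine with x ≡ 1 (mod 4); new modulus lcm = 76.
    Write x = 1 + 19·t and substitute into x ≡ 1 (mod 4): 19·t ≡ 1 − 1 = 0 (mod 4).
    Reduce coefficients mod 4: 3·t ≡ 0 (mod 4).
    The inverse of 3 mod 4 is 3 (since 3·3 = 9 = 2·4 + 1), so t ≡ 3·0 = 0 ≡ 0 (mod 4).
    Then x = 1 + 19·0 = 1, valid modulo lcm(19, 4) = 76: x ≡ 1 (mod 76).
  Combine with x ≡ 5 (mod 9); new modulus lcm = 684.
    Write x = 1 + 76·t and substitute into x ≡ 5 (mod 9): 76·t ≡ 5 − 1 = 4 (mod 9).
    Reduce coefficients mod 9: 4·t ≡ 4 (mod 9).
    The inverse of 4 mod 9 is 7 (since 4·7 = 28 = 3·9 + 1), so t ≡ 7·4 = 28 ≡ 1 (mod 9).
    Then x = 1 + 76·1 = 77, valid modulo lcm(76, 9) = 684: x ≡ 77 (mod 684).
  Combine with x ≡ 6 (mod 17); new modulus lcm = 11628.
    Write x = 77 + 684·t and substitute into x ≡ 6 (mod 17): 684·t ≡ 6 − 77 = -71 (mod 17).
    Reduce coefficients mod 17: 4·t ≡ 14 (mod 17).
    The inverse of 4 mod 17 is 13 (since 4·13 = 52 = 3·17 + 1), so t ≡ 13·14 = 182 ≡ 12 (mod 17).
    Then x = 77 + 684·12 = 8285, valid modulo lcm(684, 17) = 11628: x ≡ 8285 (mod 11628).
Verify against each original: 8285 mod 19 = 1, 8285 mod 4 = 1, 8285 mod 9 = 5, 8285 mod 17 = 6.

x ≡ 8285 (mod 11628).


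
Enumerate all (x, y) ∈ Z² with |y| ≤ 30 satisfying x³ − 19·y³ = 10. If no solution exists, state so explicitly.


The equation is x³ - 19y³ = 10. For fixed y, x³ = 19·y³ + 10, so a solution requires the RHS to be a perfect cube.
Strategy: iterate y from -30 to 30, compute RHS = 19·y³ + 10, and check whether it is a (positive or negative) perfect cube.
Check small values of y:
  y = 0: RHS = 10 is not a perfect cube.
  y = 1: RHS = 29 is not a perfect cube.
  y = -1: RHS = -9 is not a perfect cube.
  y = 2: RHS = 162 is not a perfect cube.
  y = -2: RHS = -142 is not a perfect cube.
  y = 3: RHS = 523 is not a perfect cube.
  y = -3: RHS = -503 is not a perfect cube.
Continuing the search up to |y| = 30 finds no solutions either.
No (x, y) in the scanned range satisfies the equation.

No integer solutions with |y| ≤ 30.


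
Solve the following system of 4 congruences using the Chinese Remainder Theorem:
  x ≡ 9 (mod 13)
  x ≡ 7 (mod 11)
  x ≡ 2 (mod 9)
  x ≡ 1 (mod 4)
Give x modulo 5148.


Product of moduli M = 13 · 11 · 9 · 4 = 5148.
Merge one congruence at a time:
  Start: x ≡ 9 (mod 13).
  Combine with x ≡ 7 (mod 11); new modulus lcm = 143.
    Write x = 9 + 13·t and substitute into x ≡ 7 (mod 11): 13·t ≡ 7 − 9 = -2 (mod 11).
    Reduce coefficients mod 11: 2·t ≡ 9 (mod 11).
    The inverse of 2 mod 11 is 6 (since 2·6 = 12 = 1·11 + 1), so t ≡ 6·9 = 54 ≡ 10 (mod 11).
    Then x = 9 + 13·10 = 139, valid modulo lcm(13, 11) = 143: x ≡ 139 (mod 143).
  Combine with x ≡ 2 (mod 9); new modulus lcm = 1287.
    Write x = 139 + 143·t and substitute into x ≡ 2 (mod 9): 143·t ≡ 2 − 139 = -137 (mod 9).
    Reduce coefficients mod 9: 8·t ≡ 7 (mod 9).
    The inverse of 8 mod 9 is 8 (since 8·8 = 64 = 7·9 + 1), so t ≡ 8·7 = 56 ≡ 2 (mod 9).
    Then x = 139 + 143·2 = 425, valid modulo lcm(143, 9) = 1287: x ≡ 425 (mod 1287).
  Combine with x ≡ 1 (mod 4); new modulus lcm = 5148.
    Write x = 425 + 1287·t and substitute into x ≡ 1 (mod 4): 1287·t ≡ 1 − 425 = -424 (mod 4).
    Reduce coefficients mod 4: 3·t ≡ 0 (mod 4).
    The inverse of 3 mod 4 is 3 (since 3·3 = 9 = 2·4 + 1), so t ≡ 3·0 = 0 ≡ 0 (mod 4).
    Then x = 425 + 1287·0 = 425, valid modulo lcm(1287, 4) = 5148: x ≡ 425 (mod 5148).
Verify against each original: 425 mod 13 = 9, 425 mod 11 = 7, 425 mod 9 = 2, 425 mod 4 = 1.

x ≡ 425 (mod 5148).
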